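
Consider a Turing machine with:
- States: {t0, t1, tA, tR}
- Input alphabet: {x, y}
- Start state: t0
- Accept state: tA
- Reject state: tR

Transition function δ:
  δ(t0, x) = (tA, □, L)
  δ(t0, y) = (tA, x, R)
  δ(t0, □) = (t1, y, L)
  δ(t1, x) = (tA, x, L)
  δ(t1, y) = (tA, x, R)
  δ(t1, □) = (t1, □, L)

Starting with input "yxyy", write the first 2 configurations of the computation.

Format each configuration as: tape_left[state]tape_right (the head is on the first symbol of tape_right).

Transitions applied:
Step 1: δ(t0, y) = (tA, x, R)

The first 2 configurations are:
[t0]yxyy ⊢ x[tA]xyy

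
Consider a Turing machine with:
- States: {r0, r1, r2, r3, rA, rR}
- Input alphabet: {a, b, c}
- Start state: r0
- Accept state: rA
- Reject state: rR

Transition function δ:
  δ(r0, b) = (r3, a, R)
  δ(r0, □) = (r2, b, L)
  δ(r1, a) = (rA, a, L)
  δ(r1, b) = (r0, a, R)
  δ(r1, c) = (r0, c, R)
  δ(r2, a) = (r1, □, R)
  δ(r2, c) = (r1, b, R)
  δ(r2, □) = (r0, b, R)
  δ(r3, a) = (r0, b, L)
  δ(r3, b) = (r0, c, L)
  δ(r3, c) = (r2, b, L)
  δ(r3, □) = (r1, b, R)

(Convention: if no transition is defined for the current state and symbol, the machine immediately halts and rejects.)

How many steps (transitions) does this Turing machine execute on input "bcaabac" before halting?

Execution trace:
Initial: [r0]bcaabac
Step 1: δ(r0, b) = (r3, a, R) → a[r3]caabac
Step 2: δ(r3, c) = (r2, b, L) → [r2]abaabac
Step 3: δ(r2, a) = (r1, □, R) → □[r1]baabac
Step 4: δ(r1, b) = (r0, a, R) → □a[r0]aabac

No transition is defined for δ(r0, a). By convention the machine halts and rejects.

The machine executed 4 steps before halting.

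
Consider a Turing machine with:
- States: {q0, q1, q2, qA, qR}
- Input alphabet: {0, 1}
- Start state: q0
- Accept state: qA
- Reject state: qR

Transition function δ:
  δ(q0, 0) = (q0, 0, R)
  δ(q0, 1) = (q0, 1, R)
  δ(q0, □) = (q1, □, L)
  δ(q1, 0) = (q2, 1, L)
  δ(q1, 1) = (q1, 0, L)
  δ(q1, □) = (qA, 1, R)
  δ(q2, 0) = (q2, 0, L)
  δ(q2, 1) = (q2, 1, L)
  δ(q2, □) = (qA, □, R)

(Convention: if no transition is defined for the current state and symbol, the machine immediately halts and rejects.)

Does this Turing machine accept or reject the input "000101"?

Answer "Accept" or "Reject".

Execution trace:
Initial: [q0]000101
Step 1: δ(q0, 0) = (q0, 0, R) → 0[q0]00101
Step 2: δ(q0, 0) = (q0, 0, R) → 00[q0]0101
Step 3: δ(q0, 0) = (q0, 0, R) → 000[q0]101
Step 4: δ(q0, 1) = (q0, 1, R) → 0001[q0]01
Step 5: δ(q0, 0) = (q0, 0, R) → 00010[q0]1
Step 6: δ(q0, 1) = (q0, 1, R) → 000101[q0]□
Step 7: δ(q0, □) = (q1, □, L) → 00010[q1]1□
Step 8: δ(q1, 1) = (q1, 0, L) → 0001[q1]00□
Step 9: δ(q1, 0) = (q2, 1, L) → 000[q2]110□
Step 10: δ(q2, 1) = (q2, 1, L) → 00[q2]0110□
Step 11: δ(q2, 0) = (q2, 0, L) → 0[q2]00110□
Step 12: δ(q2, 0) = (q2, 0, L) → [q2]000110□
Step 13: δ(q2, 0) = (q2, 0, L) → [q2]□000110□
Step 14: δ(q2, □) = (qA, □, R) → □[qA]000110□

The machine reaches the accept state qA and halts.

Answer: Accept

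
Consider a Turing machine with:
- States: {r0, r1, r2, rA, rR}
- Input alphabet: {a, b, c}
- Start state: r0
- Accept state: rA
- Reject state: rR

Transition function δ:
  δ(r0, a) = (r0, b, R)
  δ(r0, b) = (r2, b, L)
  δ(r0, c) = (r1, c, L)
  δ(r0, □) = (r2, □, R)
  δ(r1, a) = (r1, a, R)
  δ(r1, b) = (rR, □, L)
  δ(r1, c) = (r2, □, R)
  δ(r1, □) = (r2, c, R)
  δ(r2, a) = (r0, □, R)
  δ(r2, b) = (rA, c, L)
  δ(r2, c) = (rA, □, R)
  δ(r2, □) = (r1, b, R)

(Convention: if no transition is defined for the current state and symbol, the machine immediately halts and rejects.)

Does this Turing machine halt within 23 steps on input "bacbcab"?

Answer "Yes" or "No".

Execution trace:
Initial: [r0]bacbcab
Step 1: δ(r0, b) = (r2, b, L) → [r2]□bacbcab
Step 2: δ(r2, □) = (r1, b, R) → b[r1]bacbcab
Step 3: δ(r1, b) = (rR, □, L) → [rR]b□acbcab

The machine reaches the reject state rR and halts.
The machine halted after 3 steps (within the 23-step bound).

Answer: Yes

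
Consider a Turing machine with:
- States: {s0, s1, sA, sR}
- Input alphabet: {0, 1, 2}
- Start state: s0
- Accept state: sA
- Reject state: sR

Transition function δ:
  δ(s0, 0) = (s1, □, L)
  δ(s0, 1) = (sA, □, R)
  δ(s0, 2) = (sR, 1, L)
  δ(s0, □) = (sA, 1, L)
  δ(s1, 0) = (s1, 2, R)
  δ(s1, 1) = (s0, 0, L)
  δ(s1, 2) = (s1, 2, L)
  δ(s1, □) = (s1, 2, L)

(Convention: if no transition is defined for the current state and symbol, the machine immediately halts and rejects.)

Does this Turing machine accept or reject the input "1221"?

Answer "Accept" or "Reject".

Execution trace:
Initial: [s0]1221
Step 1: δ(s0, 1) = (sA, □, R) → □[sA]221

The machine reaches the accept state sA and halts.

Answer: Accept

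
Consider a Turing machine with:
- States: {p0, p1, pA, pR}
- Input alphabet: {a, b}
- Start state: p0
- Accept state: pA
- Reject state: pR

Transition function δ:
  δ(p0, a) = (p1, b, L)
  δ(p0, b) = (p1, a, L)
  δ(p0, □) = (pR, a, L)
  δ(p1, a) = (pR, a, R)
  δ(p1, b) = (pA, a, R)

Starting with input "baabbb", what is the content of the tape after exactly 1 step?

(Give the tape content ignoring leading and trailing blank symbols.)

Execution trace:
Initial: [p0]baabbb
Step 1: δ(p0, b) = (p1, a, L) → [p1]□aaabbb

No transition is defined for δ(p1, □). By convention the machine halts and rejects.

After 1 step, the tape (ignoring leading/trailing blanks) is: aaabbb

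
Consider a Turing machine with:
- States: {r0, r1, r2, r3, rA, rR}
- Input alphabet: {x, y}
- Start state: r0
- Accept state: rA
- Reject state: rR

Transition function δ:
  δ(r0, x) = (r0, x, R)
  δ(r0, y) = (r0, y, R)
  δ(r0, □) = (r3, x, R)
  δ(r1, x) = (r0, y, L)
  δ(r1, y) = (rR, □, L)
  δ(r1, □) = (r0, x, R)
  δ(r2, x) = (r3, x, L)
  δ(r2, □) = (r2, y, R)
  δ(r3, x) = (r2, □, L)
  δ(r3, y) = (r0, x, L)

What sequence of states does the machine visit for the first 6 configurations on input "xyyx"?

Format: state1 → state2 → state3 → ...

Execution trace:
Initial: [r0]xyyx
Step 1: δ(r0, x) = (r0, x, R) → x[r0]yyx
Step 2: δ(r0, y) = (r0, y, R) → xy[r0]yx
Step 3: δ(r0, y) = (r0, y, R) → xyy[r0]x
Step 4: δ(r0, x) = (r0, x, R) → xyyx[r0]□
Step 5: δ(r0, □) = (r3, x, R) → xyyxx[r3]□

No transition is defined for δ(r3, □). By convention the machine halts and rejects.

State sequence: r0 → r0 → r0 → r0 → r0 → r3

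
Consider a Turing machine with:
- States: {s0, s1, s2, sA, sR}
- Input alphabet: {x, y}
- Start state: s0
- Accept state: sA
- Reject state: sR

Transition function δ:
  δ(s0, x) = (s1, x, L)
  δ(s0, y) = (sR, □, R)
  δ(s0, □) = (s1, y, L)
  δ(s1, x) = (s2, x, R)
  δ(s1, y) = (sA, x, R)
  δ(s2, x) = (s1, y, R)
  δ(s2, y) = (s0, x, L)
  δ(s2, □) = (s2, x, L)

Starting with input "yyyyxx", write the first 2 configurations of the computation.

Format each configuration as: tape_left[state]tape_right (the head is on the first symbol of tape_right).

Transitions applied:
Step 1: δ(s0, y) = (sR, □, R)

The first 2 configurations are:
[s0]yyyyxx ⊢ □[sR]yyyxx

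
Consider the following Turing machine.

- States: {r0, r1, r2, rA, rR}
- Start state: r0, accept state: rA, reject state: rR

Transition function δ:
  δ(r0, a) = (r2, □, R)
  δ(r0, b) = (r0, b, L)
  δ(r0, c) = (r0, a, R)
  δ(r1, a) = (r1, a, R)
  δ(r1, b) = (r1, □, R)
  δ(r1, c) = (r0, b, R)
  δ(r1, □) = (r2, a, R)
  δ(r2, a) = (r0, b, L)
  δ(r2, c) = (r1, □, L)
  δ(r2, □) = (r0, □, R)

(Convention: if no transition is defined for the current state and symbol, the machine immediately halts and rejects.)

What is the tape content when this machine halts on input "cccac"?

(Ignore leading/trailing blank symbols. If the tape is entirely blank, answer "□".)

Execution trace:
Initial: [r0]cccac
Step 1: δ(r0, c) = (r0, a, R) → a[r0]ccac
Step 2: δ(r0, c) = (r0, a, R) → aa[r0]cac
Step 3: δ(r0, c) = (r0, a, R) → aaa[r0]ac
Step 4: δ(r0, a) = (r2, □, R) → aaa□[r2]c
Step 5: δ(r2, c) = (r1, □, L) → aaa[r1]□□
Step 6: δ(r1, □) = (r2, a, R) → aaaa[r2]□
Step 7: δ(r2, □) = (r0, □, R) → aaaa□[r0]□

No transition is defined for δ(r0, □). By convention the machine halts and rejects.

Final tape (ignoring leading/trailing blanks): aaaa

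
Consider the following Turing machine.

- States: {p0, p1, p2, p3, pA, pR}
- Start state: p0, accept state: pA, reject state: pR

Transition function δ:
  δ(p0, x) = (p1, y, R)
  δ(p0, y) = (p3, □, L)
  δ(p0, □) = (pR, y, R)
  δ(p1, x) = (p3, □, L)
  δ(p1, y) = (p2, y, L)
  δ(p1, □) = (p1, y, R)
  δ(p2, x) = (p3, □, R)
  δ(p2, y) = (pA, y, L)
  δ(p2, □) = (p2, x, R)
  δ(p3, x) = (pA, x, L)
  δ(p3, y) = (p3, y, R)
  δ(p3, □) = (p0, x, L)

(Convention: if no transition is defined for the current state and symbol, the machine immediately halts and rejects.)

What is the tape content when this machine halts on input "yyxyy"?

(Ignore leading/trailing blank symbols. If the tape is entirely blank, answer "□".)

Execution trace:
Initial: [p0]yyxyy
Step 1: δ(p0, y) = (p3, □, L) → [p3]□□yxyy
Step 2: δ(p3, □) = (p0, x, L) → [p0]□x□yxyy
Step 3: δ(p0, □) = (pR, y, R) → y[pR]x□yxyy

The machine reaches the reject state pR and halts.

Final tape (ignoring leading/trailing blanks): yx□yxyy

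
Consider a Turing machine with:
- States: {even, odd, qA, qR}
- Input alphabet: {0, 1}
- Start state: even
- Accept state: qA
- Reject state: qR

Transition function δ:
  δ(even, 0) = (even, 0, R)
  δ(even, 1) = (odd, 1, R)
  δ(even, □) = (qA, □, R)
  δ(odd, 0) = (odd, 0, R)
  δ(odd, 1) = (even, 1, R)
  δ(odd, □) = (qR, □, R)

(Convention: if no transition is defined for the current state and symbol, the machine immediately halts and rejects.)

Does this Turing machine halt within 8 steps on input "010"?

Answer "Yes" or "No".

Execution trace:
Initial: [even]010
Step 1: δ(even, 0) = (even, 0, R) → 0[even]10
Step 2: δ(even, 1) = (odd, 1, R) → 01[odd]0
Step 3: δ(odd, 0) = (odd, 0, R) → 010[odd]□
Step 4: δ(odd, □) = (qR, □, R) → 010□[qR]□

The machine reaches the reject state qR and halts.
The machine halted after 4 steps (within the 8-step bound).

Answer: Yes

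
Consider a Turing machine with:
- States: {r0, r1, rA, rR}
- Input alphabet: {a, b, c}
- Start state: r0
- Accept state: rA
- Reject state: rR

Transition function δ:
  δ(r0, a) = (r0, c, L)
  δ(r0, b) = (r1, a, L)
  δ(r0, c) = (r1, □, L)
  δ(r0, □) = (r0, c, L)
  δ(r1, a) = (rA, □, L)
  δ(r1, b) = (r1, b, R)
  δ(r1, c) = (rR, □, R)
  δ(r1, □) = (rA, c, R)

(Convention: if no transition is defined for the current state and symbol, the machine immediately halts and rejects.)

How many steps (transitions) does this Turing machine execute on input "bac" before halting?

Execution trace:
Initial: [r0]bac
Step 1: δ(r0, b) = (r1, a, L) → [r1]□aac
Step 2: δ(r1, □) = (rA, c, R) → c[rA]aac

The machine reaches the accept state rA and halts.

The machine executed 2 steps before halting.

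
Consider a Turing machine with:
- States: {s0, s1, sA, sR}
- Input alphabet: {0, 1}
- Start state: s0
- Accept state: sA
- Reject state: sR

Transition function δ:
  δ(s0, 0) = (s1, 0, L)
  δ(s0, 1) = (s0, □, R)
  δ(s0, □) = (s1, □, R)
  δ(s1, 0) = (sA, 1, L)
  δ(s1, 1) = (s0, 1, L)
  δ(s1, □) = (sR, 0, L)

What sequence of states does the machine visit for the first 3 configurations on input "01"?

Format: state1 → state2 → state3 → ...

Execution trace:
Initial: [s0]01
Step 1: δ(s0, 0) = (s1, 0, L) → [s1]□01
Step 2: δ(s1, □) = (sR, 0, L) → [sR]□001

The machine reaches the reject state sR and halts.

State sequence: s0 → s1 → sR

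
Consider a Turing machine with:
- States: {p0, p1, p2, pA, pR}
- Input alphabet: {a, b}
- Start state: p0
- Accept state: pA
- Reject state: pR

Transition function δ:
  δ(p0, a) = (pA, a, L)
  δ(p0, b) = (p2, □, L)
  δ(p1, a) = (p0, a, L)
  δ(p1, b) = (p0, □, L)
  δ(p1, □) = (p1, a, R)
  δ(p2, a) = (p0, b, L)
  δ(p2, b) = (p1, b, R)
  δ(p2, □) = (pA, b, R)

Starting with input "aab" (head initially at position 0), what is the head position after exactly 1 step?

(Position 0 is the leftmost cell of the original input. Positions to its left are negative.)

Execution trace (head position shown):
Step 0: [p0]aab  (head at position 0)
Step 1: move left → [pA]□aab  (head at position -1)

After 1 step, the head is at position -1.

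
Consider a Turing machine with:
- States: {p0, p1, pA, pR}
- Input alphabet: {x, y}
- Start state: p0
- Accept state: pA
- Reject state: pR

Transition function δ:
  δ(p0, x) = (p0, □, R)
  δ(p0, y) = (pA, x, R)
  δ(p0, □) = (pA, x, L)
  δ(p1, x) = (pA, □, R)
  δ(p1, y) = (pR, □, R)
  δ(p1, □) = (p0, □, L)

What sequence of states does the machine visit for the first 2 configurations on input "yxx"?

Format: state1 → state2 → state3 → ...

Execution trace:
Initial: [p0]yxx
Step 1: δ(p0, y) = (pA, x, R) → x[pA]xx

The machine reaches the accept state pA and halts.

State sequence: p0 → pA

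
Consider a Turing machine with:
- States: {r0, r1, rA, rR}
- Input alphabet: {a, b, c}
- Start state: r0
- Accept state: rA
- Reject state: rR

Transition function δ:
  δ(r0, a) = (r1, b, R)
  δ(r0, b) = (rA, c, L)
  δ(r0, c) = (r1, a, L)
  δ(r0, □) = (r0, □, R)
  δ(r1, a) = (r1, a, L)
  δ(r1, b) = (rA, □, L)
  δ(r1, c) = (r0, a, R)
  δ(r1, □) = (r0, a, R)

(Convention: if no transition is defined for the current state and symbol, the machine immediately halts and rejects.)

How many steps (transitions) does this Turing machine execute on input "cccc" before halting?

Execution trace:
Initial: [r0]cccc
Step 1: δ(r0, c) = (r1, a, L) → [r1]□accc
Step 2: δ(r1, □) = (r0, a, R) → a[r0]accc
Step 3: δ(r0, a) = (r1, b, R) → ab[r1]ccc
Step 4: δ(r1, c) = (r0, a, R) → aba[r0]cc
Step 5: δ(r0, c) = (r1, a, L) → ab[r1]aac
Step 6: δ(r1, a) = (r1, a, L) → a[r1]baac
Step 7: δ(r1, b) = (rA, □, L) → [rA]a□aac

The machine reaches the accept state rA and halts.

The machine executed 7 steps before halting.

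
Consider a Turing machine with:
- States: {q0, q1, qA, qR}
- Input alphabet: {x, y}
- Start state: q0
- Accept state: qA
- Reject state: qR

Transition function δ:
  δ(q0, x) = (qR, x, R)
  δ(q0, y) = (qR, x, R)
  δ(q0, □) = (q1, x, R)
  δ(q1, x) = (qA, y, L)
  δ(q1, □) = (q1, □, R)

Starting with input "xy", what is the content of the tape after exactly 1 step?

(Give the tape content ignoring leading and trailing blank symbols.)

Execution trace:
Initial: [q0]xy
Step 1: δ(q0, x) = (qR, x, R) → x[qR]y

The machine reaches the reject state qR and halts.

After 1 step, the tape (ignoring leading/trailing blanks) is: xy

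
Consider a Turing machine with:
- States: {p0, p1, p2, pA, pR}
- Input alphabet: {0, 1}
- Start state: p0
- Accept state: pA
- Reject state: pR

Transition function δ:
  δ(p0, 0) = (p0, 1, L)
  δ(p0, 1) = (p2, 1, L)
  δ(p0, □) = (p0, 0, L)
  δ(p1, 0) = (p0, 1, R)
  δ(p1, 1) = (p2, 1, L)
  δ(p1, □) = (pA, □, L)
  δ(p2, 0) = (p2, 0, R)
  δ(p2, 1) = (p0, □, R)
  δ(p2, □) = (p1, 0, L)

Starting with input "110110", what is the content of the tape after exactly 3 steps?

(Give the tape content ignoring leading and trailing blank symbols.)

Execution trace:
Initial: [p0]110110
Step 1: δ(p0, 1) = (p2, 1, L) → [p2]□110110
Step 2: δ(p2, □) = (p1, 0, L) → [p1]□0110110
Step 3: δ(p1, □) = (pA, □, L) → [pA]□□0110110

The machine reaches the accept state pA and halts.

After 3 steps, the tape (ignoring leading/trailing blanks) is: 0110110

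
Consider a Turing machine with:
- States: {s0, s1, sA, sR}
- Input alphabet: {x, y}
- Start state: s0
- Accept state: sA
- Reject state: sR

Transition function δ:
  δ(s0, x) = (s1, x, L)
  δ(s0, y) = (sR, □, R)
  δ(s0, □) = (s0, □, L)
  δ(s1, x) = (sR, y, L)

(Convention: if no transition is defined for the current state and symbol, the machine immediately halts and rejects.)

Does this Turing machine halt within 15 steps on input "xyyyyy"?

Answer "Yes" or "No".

Execution trace:
Initial: [s0]xyyyyy
Step 1: δ(s0, x) = (s1, x, L) → [s1]□xyyyyy

No transition is defined for δ(s1, □). By convention the machine halts and rejects.
The machine halted after 1 step (within the 15-step bound).

Answer: Yes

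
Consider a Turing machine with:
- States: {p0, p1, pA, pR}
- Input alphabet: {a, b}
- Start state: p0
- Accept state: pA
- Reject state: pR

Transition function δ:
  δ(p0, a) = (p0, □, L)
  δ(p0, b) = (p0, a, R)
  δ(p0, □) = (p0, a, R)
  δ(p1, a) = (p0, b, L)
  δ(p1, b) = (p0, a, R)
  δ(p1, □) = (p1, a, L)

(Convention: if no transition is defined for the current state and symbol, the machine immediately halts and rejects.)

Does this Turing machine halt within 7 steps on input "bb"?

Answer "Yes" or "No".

Execution trace:
Initial: [p0]bb
Step 1: δ(p0, b) = (p0, a, R) → a[p0]b
Step 2: δ(p0, b) = (p0, a, R) → aa[p0]□
Step 3: δ(p0, □) = (p0, a, R) → aaa[p0]□
Step 4: δ(p0, □) = (p0, a, R) → aaaa[p0]□
Step 5: δ(p0, □) = (p0, a, R) → aaaaa[p0]□
Step 6: δ(p0, □) = (p0, a, R) → aaaaaa[p0]□
Step 7: δ(p0, □) = (p0, a, R) → aaaaaaa[p0]□

The machine has not reached a halting state after 7 steps.
The machine did not halt within the 7-step bound.

Answer: No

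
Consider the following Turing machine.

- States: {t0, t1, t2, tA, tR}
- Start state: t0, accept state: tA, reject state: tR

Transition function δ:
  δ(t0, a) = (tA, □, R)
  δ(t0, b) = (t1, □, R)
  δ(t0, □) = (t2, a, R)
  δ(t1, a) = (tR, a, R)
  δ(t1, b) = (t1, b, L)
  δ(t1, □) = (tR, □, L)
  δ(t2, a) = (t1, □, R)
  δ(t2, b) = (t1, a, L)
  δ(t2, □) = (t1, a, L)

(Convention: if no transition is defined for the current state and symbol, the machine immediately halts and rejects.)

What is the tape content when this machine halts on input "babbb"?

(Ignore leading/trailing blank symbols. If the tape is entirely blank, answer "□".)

Execution trace:
Initial: [t0]babbb
Step 1: δ(t0, b) = (t1, □, R) → □[t1]abbb
Step 2: δ(t1, a) = (tR, a, R) → □a[tR]bbb

The machine reaches the reject state tR and halts.

Final tape (ignoring leading/trailing blanks): abbb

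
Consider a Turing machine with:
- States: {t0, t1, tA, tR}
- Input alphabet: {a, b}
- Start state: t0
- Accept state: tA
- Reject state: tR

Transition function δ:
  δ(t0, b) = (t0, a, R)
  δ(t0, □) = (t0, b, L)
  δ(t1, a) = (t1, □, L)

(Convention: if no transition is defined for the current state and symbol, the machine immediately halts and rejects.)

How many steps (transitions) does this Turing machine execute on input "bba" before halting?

Execution trace:
Initial: [t0]bba
Step 1: δ(t0, b) = (t0, a, R) → a[t0]ba
Step 2: δ(t0, b) = (t0, a, R) → aa[t0]a

No transition is defined for δ(t0, a). By convention the machine halts and rejects.

The machine executed 2 steps before halting.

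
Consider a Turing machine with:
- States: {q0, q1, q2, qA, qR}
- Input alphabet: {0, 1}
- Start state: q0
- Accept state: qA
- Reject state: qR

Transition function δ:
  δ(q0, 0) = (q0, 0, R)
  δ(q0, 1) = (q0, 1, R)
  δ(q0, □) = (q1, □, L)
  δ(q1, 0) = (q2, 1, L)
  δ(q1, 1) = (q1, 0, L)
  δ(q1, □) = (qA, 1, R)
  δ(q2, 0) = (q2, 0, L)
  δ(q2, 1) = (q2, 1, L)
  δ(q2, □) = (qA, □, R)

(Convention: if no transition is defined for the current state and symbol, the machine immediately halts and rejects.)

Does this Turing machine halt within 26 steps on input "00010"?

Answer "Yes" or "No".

Execution trace:
Initial: [q0]00010
Step 1: δ(q0, 0) = (q0, 0, R) → 0[q0]0010
Step 2: δ(q0, 0) = (q0, 0, R) → 00[q0]010
Step 3: δ(q0, 0) = (q0, 0, R) → 000[q0]10
Step 4: δ(q0, 1) = (q0, 1, R) → 0001[q0]0
Step 5: δ(q0, 0) = (q0, 0, R) → 00010[q0]□
Step 6: δ(q0, □) = (q1, □, L) → 0001[q1]0□
Step 7: δ(q1, 0) = (q2, 1, L) → 000[q2]11□
Step 8: δ(q2, 1) = (q2, 1, L) → 00[q2]011□
Step 9: δ(q2, 0) = (q2, 0, L) → 0[q2]0011□
Step 10: δ(q2, 0) = (q2, 0, L) → [q2]00011□
Step 11: δ(q2, 0) = (q2, 0, L) → [q2]□00011□
Step 12: δ(q2, □) = (qA, □, R) → □[qA]00011□

The machine reaches the accept state qA and halts.
The machine halted after 12 steps (within the 26-step bound).

Answer: Yes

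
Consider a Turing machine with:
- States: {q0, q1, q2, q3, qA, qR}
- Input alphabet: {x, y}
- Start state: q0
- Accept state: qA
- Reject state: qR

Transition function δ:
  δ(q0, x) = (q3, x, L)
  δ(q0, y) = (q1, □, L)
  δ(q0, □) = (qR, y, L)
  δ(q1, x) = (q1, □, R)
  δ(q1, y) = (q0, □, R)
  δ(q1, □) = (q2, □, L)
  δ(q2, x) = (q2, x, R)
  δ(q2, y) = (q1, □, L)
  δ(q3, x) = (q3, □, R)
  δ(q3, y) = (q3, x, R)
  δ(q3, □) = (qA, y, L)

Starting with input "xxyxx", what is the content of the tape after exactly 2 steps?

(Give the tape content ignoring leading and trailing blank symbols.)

Execution trace:
Initial: [q0]xxyxx
Step 1: δ(q0, x) = (q3, x, L) → [q3]□xxyxx
Step 2: δ(q3, □) = (qA, y, L) → [qA]□yxxyxx

The machine reaches the accept state qA and halts.

After 2 steps, the tape (ignoring leading/trailing blanks) is: yxxyxx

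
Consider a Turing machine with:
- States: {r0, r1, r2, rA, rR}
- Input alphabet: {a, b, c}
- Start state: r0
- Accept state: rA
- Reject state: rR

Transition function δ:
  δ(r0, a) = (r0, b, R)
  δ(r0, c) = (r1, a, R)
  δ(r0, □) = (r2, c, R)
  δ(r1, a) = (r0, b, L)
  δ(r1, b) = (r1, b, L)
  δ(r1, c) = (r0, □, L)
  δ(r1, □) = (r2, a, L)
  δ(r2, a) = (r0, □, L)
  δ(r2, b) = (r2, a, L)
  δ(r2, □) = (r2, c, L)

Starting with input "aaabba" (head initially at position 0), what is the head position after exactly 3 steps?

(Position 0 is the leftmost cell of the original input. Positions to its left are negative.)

Execution trace (head position shown):
Step 0: [r0]aaabba  (head at position 0)
Step 1: move right → b[r0]aabba  (head at position 1)
Step 2: move right → bb[r0]abba  (head at position 2)
Step 3: move right → bbb[r0]bba  (head at position 3)

After 3 steps, the head is at position 3.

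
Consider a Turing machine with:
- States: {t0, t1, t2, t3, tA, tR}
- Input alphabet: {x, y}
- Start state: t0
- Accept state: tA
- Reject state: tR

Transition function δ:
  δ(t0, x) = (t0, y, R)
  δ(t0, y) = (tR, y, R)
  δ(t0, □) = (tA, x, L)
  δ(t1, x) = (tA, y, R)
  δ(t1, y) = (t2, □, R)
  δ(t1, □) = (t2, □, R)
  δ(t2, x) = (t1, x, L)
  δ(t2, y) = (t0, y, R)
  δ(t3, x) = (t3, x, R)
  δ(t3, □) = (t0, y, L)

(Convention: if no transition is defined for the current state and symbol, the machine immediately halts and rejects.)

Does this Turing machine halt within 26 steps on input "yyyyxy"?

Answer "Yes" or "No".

Execution trace:
Initial: [t0]yyyyxy
Step 1: δ(t0, y) = (tR, y, R) → y[tR]yyyxy

The machine reaches the reject state tR and halts.
The machine halted after 1 step (within the 26-step bound).

Answer: Yes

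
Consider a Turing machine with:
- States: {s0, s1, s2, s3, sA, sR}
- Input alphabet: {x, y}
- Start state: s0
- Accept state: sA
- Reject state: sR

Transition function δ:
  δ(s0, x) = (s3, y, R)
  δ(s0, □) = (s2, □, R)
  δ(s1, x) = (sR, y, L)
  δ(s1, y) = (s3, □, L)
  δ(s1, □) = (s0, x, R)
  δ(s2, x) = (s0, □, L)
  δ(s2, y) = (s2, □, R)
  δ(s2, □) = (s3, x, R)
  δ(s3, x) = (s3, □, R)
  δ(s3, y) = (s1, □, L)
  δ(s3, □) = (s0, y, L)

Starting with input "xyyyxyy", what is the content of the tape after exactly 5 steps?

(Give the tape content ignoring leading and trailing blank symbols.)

Execution trace:
Initial: [s0]xyyyxyy
Step 1: δ(s0, x) = (s3, y, R) → y[s3]yyyxyy
Step 2: δ(s3, y) = (s1, □, L) → [s1]y□yyxyy
Step 3: δ(s1, y) = (s3, □, L) → [s3]□□□yyxyy
Step 4: δ(s3, □) = (s0, y, L) → [s0]□y□□yyxyy
Step 5: δ(s0, □) = (s2, □, R) → □[s2]y□□yyxyy

After 5 steps, the tape (ignoring leading/trailing blanks) is: y□□yyxyy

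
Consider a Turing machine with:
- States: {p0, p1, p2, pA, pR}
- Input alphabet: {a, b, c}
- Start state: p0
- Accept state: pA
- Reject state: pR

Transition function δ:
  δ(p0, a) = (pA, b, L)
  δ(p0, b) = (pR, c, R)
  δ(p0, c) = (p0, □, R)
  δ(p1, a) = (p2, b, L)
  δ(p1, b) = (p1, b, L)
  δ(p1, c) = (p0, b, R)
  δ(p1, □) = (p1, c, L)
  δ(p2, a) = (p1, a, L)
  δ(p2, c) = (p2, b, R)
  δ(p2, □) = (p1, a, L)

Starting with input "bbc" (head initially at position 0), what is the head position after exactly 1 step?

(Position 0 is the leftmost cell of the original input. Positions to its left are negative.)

Execution trace (head position shown):
Step 0: [p0]bbc  (head at position 0)
Step 1: move right → c[pR]bc  (head at position 1)

After 1 step, the head is at position 1.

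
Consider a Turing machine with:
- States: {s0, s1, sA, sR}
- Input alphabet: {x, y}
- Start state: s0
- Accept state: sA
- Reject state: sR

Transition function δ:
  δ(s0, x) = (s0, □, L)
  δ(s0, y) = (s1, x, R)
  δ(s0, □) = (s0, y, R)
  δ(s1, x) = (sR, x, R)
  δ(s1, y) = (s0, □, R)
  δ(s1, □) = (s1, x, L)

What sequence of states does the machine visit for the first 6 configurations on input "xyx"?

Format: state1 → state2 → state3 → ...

Execution trace:
Initial: [s0]xyx
Step 1: δ(s0, x) = (s0, □, L) → [s0]□□yx
Step 2: δ(s0, □) = (s0, y, R) → y[s0]□yx
Step 3: δ(s0, □) = (s0, y, R) → yy[s0]yx
Step 4: δ(s0, y) = (s1, x, R) → yyx[s1]x
Step 5: δ(s1, x) = (sR, x, R) → yyxx[sR]□

The machine reaches the reject state sR and halts.

State sequence: s0 → s0 → s0 → s0 → s1 → sR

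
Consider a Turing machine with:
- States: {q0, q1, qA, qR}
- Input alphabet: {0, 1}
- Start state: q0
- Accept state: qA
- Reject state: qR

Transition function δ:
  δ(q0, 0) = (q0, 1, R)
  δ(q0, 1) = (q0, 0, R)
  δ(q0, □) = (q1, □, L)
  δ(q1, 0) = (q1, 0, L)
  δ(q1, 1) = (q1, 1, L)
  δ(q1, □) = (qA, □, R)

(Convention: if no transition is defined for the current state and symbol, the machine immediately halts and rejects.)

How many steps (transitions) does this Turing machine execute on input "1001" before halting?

Execution trace:
Initial: [q0]1001
Step 1: δ(q0, 1) = (q0, 0, R) → 0[q0]001
Step 2: δ(q0, 0) = (q0, 1, R) → 01[q0]01
Step 3: δ(q0, 0) = (q0, 1, R) → 011[q0]1
Step 4: δ(q0, 1) = (q0, 0, R) → 0110[q0]□
Step 5: δ(q0, □) = (q1, □, L) → 011[q1]0□
Step 6: δ(q1, 0) = (q1, 0, L) → 01[q1]10□
Step 7: δ(q1, 1) = (q1, 1, L) → 0[q1]110□
Step 8: δ(q1, 1) = (q1, 1, L) → [q1]0110□
Step 9: δ(q1, 0) = (q1, 0, L) → [q1]□0110□
Step 10: δ(q1, □) = (qA, □, R) → □[qA]0110□

The machine reaches the accept state qA and halts.

The machine executed 10 steps before halting.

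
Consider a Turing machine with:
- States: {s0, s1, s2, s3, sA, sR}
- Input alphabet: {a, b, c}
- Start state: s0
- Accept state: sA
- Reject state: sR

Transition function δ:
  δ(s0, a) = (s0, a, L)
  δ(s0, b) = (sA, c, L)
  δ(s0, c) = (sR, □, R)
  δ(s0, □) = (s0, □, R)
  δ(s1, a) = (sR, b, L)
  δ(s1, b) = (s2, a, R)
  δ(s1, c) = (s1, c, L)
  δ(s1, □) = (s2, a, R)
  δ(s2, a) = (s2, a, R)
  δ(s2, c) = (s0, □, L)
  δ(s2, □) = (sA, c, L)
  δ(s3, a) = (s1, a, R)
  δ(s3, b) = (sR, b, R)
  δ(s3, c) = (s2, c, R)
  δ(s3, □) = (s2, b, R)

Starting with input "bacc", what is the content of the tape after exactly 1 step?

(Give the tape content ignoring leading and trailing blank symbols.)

Execution trace:
Initial: [s0]bacc
Step 1: δ(s0, b) = (sA, c, L) → [sA]□cacc

The machine reaches the accept state sA and halts.

After 1 step, the tape (ignoring leading/trailing blanks) is: cacc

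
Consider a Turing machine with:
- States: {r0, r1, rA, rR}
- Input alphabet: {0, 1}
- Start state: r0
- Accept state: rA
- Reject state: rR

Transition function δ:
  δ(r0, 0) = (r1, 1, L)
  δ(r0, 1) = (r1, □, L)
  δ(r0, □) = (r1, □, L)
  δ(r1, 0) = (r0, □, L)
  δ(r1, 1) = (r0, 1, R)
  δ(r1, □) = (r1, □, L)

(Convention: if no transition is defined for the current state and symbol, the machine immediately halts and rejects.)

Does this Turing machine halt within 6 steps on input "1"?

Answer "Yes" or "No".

Execution trace:
Initial: [r0]1
Step 1: δ(r0, 1) = (r1, □, L) → [r1]□□
Step 2: δ(r1, □) = (r1, □, L) → [r1]□□□
Step 3: δ(r1, □) = (r1, □, L) → [r1]□□□□
Step 4: δ(r1, □) = (r1, □, L) → [r1]□□□□□
Step 5: δ(r1, □) = (r1, □, L) → [r1]□□□□□□
Step 6: δ(r1, □) = (r1, □, L) → [r1]□□□□□□□

The machine has not reached a halting state after 6 steps.
The machine did not halt within the 6-step bound.

Answer: No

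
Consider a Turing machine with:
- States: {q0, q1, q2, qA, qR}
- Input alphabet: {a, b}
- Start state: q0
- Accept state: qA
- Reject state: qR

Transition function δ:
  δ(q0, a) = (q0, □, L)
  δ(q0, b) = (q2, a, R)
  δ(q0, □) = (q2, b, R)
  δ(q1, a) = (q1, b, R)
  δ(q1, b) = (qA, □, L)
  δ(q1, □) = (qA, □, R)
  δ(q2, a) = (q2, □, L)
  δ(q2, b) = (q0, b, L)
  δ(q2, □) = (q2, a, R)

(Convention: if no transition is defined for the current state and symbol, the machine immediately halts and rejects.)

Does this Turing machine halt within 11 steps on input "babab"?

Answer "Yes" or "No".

Execution trace:
Initial: [q0]babab
Step 1: δ(q0, b) = (q2, a, R) → a[q2]abab
Step 2: δ(q2, a) = (q2, □, L) → [q2]a□bab
Step 3: δ(q2, a) = (q2, □, L) → [q2]□□□bab
Step 4: δ(q2, □) = (q2, a, R) → a[q2]□□bab
Step 5: δ(q2, □) = (q2, a, R) → aa[q2]□bab
Step 6: δ(q2, □) = (q2, a, R) → aaa[q2]bab
Step 7: δ(q2, b) = (q0, b, L) → aa[q0]abab
Step 8: δ(q0, a) = (q0, □, L) → a[q0]a□bab
Step 9: δ(q0, a) = (q0, □, L) → [q0]a□□bab
Step 10: δ(q0, a) = (q0, □, L) → [q0]□□□□bab
Step 11: δ(q0, □) = (q2, b, R) → b[q2]□□□bab

The machine has not reached a halting state after 11 steps.
The machine did not halt within the 11-step bound.

Answer: No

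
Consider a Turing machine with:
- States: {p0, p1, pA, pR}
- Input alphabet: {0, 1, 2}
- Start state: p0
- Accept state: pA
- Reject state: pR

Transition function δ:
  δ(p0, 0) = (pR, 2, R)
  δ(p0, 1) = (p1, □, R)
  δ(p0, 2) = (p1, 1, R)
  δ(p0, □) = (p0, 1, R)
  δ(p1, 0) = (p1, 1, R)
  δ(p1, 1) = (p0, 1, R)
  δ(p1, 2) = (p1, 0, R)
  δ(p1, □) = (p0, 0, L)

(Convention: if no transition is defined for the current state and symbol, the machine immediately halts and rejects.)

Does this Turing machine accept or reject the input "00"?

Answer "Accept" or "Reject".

Execution trace:
Initial: [p0]00
Step 1: δ(p0, 0) = (pR, 2, R) → 2[pR]0

The machine reaches the reject state pR and halts.

Answer: Reject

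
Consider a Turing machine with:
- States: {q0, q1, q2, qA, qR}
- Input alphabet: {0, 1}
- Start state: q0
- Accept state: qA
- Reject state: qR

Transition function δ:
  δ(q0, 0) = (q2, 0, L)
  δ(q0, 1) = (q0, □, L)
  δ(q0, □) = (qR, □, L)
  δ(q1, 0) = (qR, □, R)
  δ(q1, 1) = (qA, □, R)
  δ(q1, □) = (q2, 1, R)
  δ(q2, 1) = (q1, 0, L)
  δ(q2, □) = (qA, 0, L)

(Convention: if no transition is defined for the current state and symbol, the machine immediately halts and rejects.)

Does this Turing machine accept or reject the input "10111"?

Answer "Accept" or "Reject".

Execution trace:
Initial: [q0]10111
Step 1: δ(q0, 1) = (q0, □, L) → [q0]□□0111
Step 2: δ(q0, □) = (qR, □, L) → [qR]□□□0111

The machine reaches the reject state qR and halts.

Answer: Reject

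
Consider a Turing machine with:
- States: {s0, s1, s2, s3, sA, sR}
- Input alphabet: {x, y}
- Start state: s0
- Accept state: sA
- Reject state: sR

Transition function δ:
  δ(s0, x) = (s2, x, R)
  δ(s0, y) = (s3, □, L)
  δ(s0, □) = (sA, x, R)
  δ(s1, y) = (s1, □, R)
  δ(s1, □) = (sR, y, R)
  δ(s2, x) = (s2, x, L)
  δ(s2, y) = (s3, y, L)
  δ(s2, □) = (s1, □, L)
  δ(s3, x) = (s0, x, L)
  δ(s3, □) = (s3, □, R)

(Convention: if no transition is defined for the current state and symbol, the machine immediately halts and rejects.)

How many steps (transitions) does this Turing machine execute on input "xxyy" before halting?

Execution trace:
Initial: [s0]xxyy
Step 1: δ(s0, x) = (s2, x, R) → x[s2]xyy
Step 2: δ(s2, x) = (s2, x, L) → [s2]xxyy
Step 3: δ(s2, x) = (s2, x, L) → [s2]□xxyy
Step 4: δ(s2, □) = (s1, □, L) → [s1]□□xxyy
Step 5: δ(s1, □) = (sR, y, R) → y[sR]□xxyy

The machine reaches the reject state sR and halts.

The machine executed 5 steps before halting.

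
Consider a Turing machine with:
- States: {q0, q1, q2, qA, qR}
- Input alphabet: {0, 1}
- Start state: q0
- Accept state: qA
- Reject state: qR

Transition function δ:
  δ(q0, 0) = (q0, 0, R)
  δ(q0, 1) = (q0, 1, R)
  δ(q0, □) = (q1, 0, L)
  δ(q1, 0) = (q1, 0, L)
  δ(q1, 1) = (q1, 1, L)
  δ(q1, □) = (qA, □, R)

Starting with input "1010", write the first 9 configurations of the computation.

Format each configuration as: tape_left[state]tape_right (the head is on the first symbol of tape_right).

Transitions applied:
Step 1: δ(q0, 1) = (q0, 1, R)
Step 2: δ(q0, 0) = (q0, 0, R)
Step 3: δ(q0, 1) = (q0, 1, R)
Step 4: δ(q0, 0) = (q0, 0, R)
Step 5: δ(q0, □) = (q1, 0, L)
Step 6: δ(q1, 0) = (q1, 0, L)
Step 7: δ(q1, 1) = (q1, 1, L)
Step 8: δ(q1, 0) = (q1, 0, L)

The first 9 configurations are:
[q0]1010 ⊢ 1[q0]010 ⊢ 10[q0]10 ⊢ 101[q0]0 ⊢ 1010[q0]□ ⊢ 101[q1]00 ⊢ 10[q1]100 ⊢ 1[q1]0100 ⊢ [q1]10100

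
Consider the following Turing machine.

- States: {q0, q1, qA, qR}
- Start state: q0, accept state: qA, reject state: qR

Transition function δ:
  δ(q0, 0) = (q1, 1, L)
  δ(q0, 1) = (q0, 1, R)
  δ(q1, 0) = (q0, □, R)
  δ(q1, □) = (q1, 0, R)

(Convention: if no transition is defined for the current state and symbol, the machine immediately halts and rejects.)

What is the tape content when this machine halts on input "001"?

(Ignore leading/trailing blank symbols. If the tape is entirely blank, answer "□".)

Execution trace:
Initial: [q0]001
Step 1: δ(q0, 0) = (q1, 1, L) → [q1]□101
Step 2: δ(q1, □) = (q1, 0, R) → 0[q1]101

No transition is defined for δ(q1, 1). By convention the machine halts and rejects.

Final tape (ignoring leading/trailing blanks): 0101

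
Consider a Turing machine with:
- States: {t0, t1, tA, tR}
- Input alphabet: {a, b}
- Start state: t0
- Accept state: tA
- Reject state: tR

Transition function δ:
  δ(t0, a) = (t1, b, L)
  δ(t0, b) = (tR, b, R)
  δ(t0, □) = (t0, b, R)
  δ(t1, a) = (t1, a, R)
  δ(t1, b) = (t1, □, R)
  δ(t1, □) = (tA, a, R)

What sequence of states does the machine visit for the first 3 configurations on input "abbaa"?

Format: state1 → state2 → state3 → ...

Execution trace:
Initial: [t0]abbaa
Step 1: δ(t0, a) = (t1, b, L) → [t1]□bbbaa
Step 2: δ(t1, □) = (tA, a, R) → a[tA]bbbaa

The machine reaches the accept state tA and halts.

State sequence: t0 → t1 → tA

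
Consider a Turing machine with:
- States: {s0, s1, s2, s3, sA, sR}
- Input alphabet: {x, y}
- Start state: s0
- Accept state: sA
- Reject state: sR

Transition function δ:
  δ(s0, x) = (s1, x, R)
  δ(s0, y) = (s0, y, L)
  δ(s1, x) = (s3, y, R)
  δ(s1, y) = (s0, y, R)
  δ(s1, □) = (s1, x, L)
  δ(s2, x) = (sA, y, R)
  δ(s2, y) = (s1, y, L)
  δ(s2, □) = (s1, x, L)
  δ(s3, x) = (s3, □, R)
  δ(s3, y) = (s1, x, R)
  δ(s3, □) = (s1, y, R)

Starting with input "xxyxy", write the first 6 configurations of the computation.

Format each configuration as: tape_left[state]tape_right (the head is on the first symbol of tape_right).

Transitions applied:
Step 1: δ(s0, x) = (s1, x, R)
Step 2: δ(s1, x) = (s3, y, R)
Step 3: δ(s3, y) = (s1, x, R)
Step 4: δ(s1, x) = (s3, y, R)
Step 5: δ(s3, y) = (s1, x, R)

The first 6 configurations are:
[s0]xxyxy ⊢ x[s1]xyxy ⊢ xy[s3]yxy ⊢ xyx[s1]xy ⊢ xyxy[s3]y ⊢ xyxyx[s1]□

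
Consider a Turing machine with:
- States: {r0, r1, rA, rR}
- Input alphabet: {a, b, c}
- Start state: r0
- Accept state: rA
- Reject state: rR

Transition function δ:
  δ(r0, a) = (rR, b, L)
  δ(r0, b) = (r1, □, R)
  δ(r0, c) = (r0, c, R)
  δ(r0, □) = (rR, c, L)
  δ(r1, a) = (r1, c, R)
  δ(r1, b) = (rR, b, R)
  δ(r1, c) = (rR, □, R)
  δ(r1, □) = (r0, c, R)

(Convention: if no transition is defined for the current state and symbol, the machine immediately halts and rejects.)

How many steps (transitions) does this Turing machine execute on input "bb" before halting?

Execution trace:
Initial: [r0]bb
Step 1: δ(r0, b) = (r1, □, R) → □[r1]b
Step 2: δ(r1, b) = (rR, b, R) → □b[rR]□

The machine reaches the reject state rR and halts.

The machine executed 2 steps before halting.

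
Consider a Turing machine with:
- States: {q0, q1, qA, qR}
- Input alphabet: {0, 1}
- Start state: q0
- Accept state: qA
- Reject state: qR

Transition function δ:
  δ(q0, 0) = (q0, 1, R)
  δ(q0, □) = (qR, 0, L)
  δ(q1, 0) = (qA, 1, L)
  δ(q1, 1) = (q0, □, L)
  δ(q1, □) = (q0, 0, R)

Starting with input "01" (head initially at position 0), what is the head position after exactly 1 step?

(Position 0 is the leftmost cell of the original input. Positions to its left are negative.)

Execution trace (head position shown):
Step 0: [q0]01  (head at position 0)
Step 1: move right → 1[q0]1  (head at position 1)

After 1 step, the head is at position 1.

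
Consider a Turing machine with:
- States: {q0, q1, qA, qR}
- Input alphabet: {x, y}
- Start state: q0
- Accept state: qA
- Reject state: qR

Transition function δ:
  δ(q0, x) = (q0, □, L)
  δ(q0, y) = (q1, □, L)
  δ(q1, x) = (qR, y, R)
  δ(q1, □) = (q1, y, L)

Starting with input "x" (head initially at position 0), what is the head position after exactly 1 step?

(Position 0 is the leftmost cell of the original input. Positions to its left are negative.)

Execution trace (head position shown):
Step 0: [q0]x  (head at position 0)
Step 1: move left → [q0]□□  (head at position -1)

After 1 step, the head is at position -1.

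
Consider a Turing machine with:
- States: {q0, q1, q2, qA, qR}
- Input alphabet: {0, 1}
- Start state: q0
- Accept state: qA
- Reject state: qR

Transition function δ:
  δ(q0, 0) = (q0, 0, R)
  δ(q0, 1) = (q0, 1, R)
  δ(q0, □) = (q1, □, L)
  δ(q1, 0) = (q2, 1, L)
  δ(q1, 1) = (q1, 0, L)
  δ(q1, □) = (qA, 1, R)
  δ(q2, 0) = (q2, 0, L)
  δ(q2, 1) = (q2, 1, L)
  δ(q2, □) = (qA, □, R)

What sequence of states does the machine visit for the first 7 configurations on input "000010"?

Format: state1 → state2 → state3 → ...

Execution trace:
Initial: [q0]000010
Step 1: δ(q0, 0) = (q0, 0, R) → 0[q0]00010
Step 2: δ(q0, 0) = (q0, 0, R) → 00[q0]0010
Step 3: δ(q0, 0) = (q0, 0, R) → 000[q0]010
Step 4: δ(q0, 0) = (q0, 0, R) → 0000[q0]10
Step 5: δ(q0, 1) = (q0, 1, R) → 00001[q0]0
Step 6: δ(q0, 0) = (q0, 0, R) → 000010[q0]□

State sequence: q0 → q0 → q0 → q0 → q0 → q0 → q0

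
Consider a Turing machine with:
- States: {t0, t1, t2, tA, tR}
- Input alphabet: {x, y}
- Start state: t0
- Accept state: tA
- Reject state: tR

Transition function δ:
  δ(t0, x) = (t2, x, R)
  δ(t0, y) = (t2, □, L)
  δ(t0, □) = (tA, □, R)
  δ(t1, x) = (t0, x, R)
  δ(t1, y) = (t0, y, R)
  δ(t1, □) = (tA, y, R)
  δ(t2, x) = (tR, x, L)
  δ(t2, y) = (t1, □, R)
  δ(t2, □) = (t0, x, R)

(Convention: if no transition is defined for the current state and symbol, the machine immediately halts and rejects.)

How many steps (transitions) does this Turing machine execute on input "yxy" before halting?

Execution trace:
Initial: [t0]yxy
Step 1: δ(t0, y) = (t2, □, L) → [t2]□□xy
Step 2: δ(t2, □) = (t0, x, R) → x[t0]□xy
Step 3: δ(t0, □) = (tA, □, R) → x□[tA]xy

The machine reaches the accept state tA and halts.

The machine executed 3 steps before halting.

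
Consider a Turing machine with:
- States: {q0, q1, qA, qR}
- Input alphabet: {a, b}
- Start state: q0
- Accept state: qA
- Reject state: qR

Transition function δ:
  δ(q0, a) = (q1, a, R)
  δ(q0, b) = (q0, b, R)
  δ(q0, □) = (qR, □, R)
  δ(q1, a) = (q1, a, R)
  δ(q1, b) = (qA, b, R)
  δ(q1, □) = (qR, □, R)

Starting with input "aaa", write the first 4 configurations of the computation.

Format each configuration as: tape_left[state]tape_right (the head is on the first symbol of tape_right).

Transitions applied:
Step 1: δ(q0, a) = (q1, a, R)
Step 2: δ(q1, a) = (q1, a, R)
Step 3: δ(q1, a) = (q1, a, R)

The first 4 configurations are:
[q0]aaa ⊢ a[q1]aa ⊢ aa[q1]a ⊢ aaa[q1]□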